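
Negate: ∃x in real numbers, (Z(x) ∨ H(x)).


Original: ∃x (Z(x) ∨ H(x))
Rule: ¬∀→∃, ¬∃→∀, negate predicate.
Negation: ∀x (¬Z(x) ∧ ¬H(x))

∀x (¬Z(x) ∧ ¬H(x))


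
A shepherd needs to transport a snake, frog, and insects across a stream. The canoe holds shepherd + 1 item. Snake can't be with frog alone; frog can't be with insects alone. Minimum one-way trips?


1. shepherd+frog → 2. shepherd ← 3. shepherd+snake → 4. shepherd+frog ← 5. shepherd+insects → 6. shepherd ← 7. shepherd+frog →
Minimum trips = 7

7


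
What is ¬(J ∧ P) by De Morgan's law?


De Morgan's law: ¬(P ∧ Q) ≡ ¬P ∨ ¬Q
¬(J ∧ P) = ¬J ∨ ¬P

¬J ∨ ¬P


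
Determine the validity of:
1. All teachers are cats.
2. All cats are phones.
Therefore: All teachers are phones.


Premise 1: All teachers are cats.
Premise 2: All cats are phones.
Conclusion: All teachers are phones.
Barbara syllogism (AAA-1): All A are B, All B are C → All A are C.
Middle term (cats) distributed in premise 2.

Valid


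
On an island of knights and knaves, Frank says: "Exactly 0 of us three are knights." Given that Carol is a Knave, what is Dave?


Frank claims exactly 0 knights among Frank, Carol, Dave.
Given: Carol is a Knave.

Case 1: Frank is a Knight (tells truth)
  Then exactly 0 of the three are knights.
  Counting Frank, Carol: 1 knight(s) so far. Need -1 more → impossible.
Case 2: Frank is a Knave (lies)
  Then the count is NOT 0.
  If Dave = Knave, count = 0 = 0 → claim would be true, contradicts lie.
  If Dave = Knight, count = 1 ≠ 0 → lie confirmed ✓

Dave is a Knight.

Knight


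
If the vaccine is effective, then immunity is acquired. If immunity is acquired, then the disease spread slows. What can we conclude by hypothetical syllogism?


Hypothetical syllogism: P → Q, Q → R ⊢ P → R
Premise 1: the vaccine is effective → immunity is acquired
Premise 2: immunity is acquired → the disease spread slows
Chain the implications: the middle term (immunity is acquired) links the two.
Conclusion: If the vaccine is effective, then the disease spread slows.

If the vaccine is effective, then the disease spread slows.


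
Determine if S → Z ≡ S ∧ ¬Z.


Expression 1: S → Z
Expression 2: S ∧ ¬Z
Truth table (S Z | Expr1 Expr2):
  T T |   T     F   ← differ
  T F |   F     T   ← differ
  F T |   T     F   ← differ
  F F |   T     F   ← differ
Counterexample: S=T, Z=T gives Expr1 = T but Expr2 = F, so the expressions are NOT logically equivalent.

No


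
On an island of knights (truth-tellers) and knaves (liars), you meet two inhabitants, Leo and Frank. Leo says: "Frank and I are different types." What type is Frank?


Leo says: "Frank and I are different types."
Case 1: Leo is a Knight (truth-teller)
  Statement is true → they ARE different → Frank is a Knave
Case 2: Leo is a Knave (liar)
  Statement is false → they are NOT different → Frank is a Knave
In both cases, Frank is a Knave.

Knave


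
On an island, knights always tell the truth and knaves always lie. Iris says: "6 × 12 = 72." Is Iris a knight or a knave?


Statement: "6 × 12 = 72."
Actual: 6 × 12 = 72
Claimed: 72
Statement is TRUE → Iris tells the truth → Knight

Knight


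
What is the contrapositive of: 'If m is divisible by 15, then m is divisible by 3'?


Original: If m is divisible by 15, then m is divisible by 3
Contrapositive: If ¬Q, then ¬P
Negate Q: not (m is divisible by 3)
Negate P: not (m is divisible by 15)

If not (m is divisible by 3), then not (m is divisible by 15).


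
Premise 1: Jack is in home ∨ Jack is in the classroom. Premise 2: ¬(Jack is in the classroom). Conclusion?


Disjunctive syllogism: P ∨ Q, ¬P ⊢ Q
Disjunction: Jack is in home ∨ Jack is in the classroom
We know it is not the case that Jack is in the classroom.
By disjunctive syllogism, the other disjunct must be true.

Jack is in home


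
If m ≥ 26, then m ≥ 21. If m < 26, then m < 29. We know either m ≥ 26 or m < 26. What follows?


Constructive dilemma: (P → Q) ∧ (R → S), P ∨ R ⊢ Q ∨ S
Premise 1: m ≥ 26 → m ≥ 21
Premise 2: m < 26 → m < 29
Premise 3: m ≥ 26 ∨ m < 26
Case 1: Assuming m ≥ 26, then by Premise 1, m ≥ 21.
Case 2: Assuming m < 26, then by Premise 2, m < 29.
Since one of m ≥ 26 or m < 26 must hold, we get m ≥ 21 or m < 29.

m ≥ 21 or m < 29.


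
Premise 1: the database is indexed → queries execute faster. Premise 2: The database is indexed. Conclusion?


Modus ponens: P → Q, P ⊢ Q
P: the database is indexed
Q: queries execute faster
We have P → Q and P is true.
By modus ponens, Q must be true.

Queries execute faster


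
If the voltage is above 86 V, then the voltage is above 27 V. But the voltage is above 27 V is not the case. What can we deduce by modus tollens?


Modus tollens: P → Q, ¬Q ⊢ ¬P
P: the voltage is above 86 V
Q: the voltage is above 27 V
We have P → Q and Q is false.
By modus tollens, P must be false.

It is not the case that the voltage is above 86 V


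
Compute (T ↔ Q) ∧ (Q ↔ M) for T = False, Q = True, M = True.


T = False, Q = True, M = True
Step 1: T ↔ Q is true when T and Q have the same value. Result: False
Step 2: Q ↔ M is true when Q and M have the same value. Result: True
Step 3: False ∧ True = False

False


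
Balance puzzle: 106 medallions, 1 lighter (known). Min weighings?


Each weighing has 3 outcomes (left heavy / balance / right heavy), so k weighings distinguish at most 3^k cases; splitting into three near-equal groups achieves this.
Need 3^k ≥ 106: 3^4 = 81 < 106 ≤ 3^5 = 243
k = ⌈log₃(106)⌉ = 5

5


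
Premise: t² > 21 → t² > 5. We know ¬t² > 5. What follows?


Modus tollens: P → Q, ¬Q ⊢ ¬P
P: t² > 21
Q: t² > 5
We have P → Q and Q is false.
By modus tollens, P must be false.

It is not the case that t² > 21


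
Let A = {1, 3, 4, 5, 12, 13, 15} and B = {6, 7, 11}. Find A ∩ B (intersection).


A = {1, 3, 4, 5, 12, 13, 15}
B = {6, 7, 11}
Operation: intersection
Elements in both: none

∅


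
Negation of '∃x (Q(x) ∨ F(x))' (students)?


Original: ∃x (Q(x) ∨ F(x))
Rule: ¬∀→∃, ¬∃→∀, negate predicate.
Negation: ∀x (¬Q(x) ∧ ¬F(x))

∀x (¬Q(x) ∧ ¬F(x))


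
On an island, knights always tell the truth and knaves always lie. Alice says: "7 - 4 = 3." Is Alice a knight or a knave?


Statement: "7 - 4 = 3."
Actual: 7 - 4 = 3
Claimed: 3
Statement is TRUE → Alice tells the truth → Knight

Knight


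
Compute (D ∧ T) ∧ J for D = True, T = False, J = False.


D = True, T = False, J = False
Step 1: D ∧ T = True AND False = False
Step 2: False ∧ J = False AND False = False
AND is true only when ALL operands are true.

False


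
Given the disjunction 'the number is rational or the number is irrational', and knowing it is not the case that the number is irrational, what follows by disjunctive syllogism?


Disjunctive syllogism: P ∨ Q, ¬P ⊢ Q
Disjunction: the number is rational ∨ the number is irrational
We know it is not the case that the number is irrational.
By disjunctive syllogism, the other disjunct must be true.

The number is rational


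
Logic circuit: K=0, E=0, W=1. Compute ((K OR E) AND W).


K OR E = 0|0 = 0
0 AND 1 = 0

0


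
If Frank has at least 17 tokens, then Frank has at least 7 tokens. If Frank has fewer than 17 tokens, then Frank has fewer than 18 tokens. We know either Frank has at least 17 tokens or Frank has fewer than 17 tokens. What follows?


Constructive dilemma: (P → Q) ∧ (R → S), P ∨ R ⊢ Q ∨ S
Premise 1: Frank has at least 17 tokens → Frank has at least 7 tokens
Premise 2: Frank has fewer than 17 tokens → Frank has fewer than 18 tokens
Premise 3: Frank has at least 17 tokens ∨ Frank has fewer than 17 tokens
Case 1: Assuming Frank has at least 17 tokens, then by Premise 1, Frank has at least 7 tokens.
Case 2: Assuming Frank has fewer than 17 tokens, then by Premise 2, Frank has fewer than 18 tokens.
Since one of Frank has at least 17 tokens or Frank has fewer than 17 tokens must hold, we get Frank has at least 7 tokens or Frank has fewer than 18 tokens.

Frank has at least 7 tokens or Frank has fewer than 18 tokens.


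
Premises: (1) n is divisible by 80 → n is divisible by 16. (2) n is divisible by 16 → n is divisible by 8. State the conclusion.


Hypothetical syllogism: P → Q, Q → R ⊢ P → R
Premise 1: n is divisible by 80 → n is divisible by 16
Premise 2: n is divisible by 16 → n is divisible by 8
Chain the implications: the middle term (n is divisible by 16) links the two.
Conclusion: If n is divisible by 80, then n is divisible by 8.

If n is divisible by 80, then n is divisible by 8.


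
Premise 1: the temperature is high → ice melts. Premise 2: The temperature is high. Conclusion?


Modus ponens: P → Q, P ⊢ Q
P: the temperature is high
Q: ice melts
We have P → Q and P is true.
By modus ponens, Q must be true.

Ice melts


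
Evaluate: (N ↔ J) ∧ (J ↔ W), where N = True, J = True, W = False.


N = True, J = True, W = False
Step 1: N ↔ J is true when N and J have the same value. Result: True
Step 2: J ↔ W is true when J and W have the same value. Result: False
Step 3: True ∧ False = False

False


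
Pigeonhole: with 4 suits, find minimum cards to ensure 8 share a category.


Pigeonhole: to guarantee k in one of n categories, need (k-1)×n + 1.
k = 8, n = 4
Minimum = (8-1) × 4 + 1 = 7 × 4 + 1

29


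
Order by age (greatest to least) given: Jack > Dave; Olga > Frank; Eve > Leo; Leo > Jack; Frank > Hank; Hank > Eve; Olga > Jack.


Constraints: Jack > Dave; Olga > Frank; Eve > Leo; Leo > Jack; Frank > Hank; Hank > Eve; Olga > Jack
Method: at each step, the next-highest is the one remaining person who never appears on the smaller side of a constraint between remaining people.
  Step 1: remaining {Dave, Eve, Leo, Frank, Hank, Jack, Olga}; on the smaller side: {Dave, Eve, Leo, Frank, Hank, Jack} → Olga is next (Olga > Frank; Olga > Jack).
  Step 2: remaining {Dave, Eve, Leo, Frank, Hank, Jack}; on the smaller side: {Dave, Eve, Leo, Hank, Jack} → Frank is next (Frank > Hank).
  Step 3: remaining {Dave, Eve, Leo, Hank, Jack}; on the smaller side: {Dave, Eve, Leo, Jack} → Hank is next (Hank > Eve).
  Step 4: remaining {Dave, Eve, Leo, Jack}; on the smaller side: {Dave, Leo, Jack} → Eve is next (Eve > Leo).
  Step 5: remaining {Dave, Leo, Jack}; on the smaller side: {Dave, Jack} → Leo is next (Leo > Jack).
  Step 6: remaining {Dave, Jack}; on the smaller side: {Dave} → Jack is next (Jack > Dave).
  Step 7: only Dave remains → lowest.
Final ranking (highest to lowest):

Olga > Frank > Hank > Eve > Leo > Jack > Dave


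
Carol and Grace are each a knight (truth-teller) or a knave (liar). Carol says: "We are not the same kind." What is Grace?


Carol says: "We are not the same kind."
Case 1: Carol is a Knight (truth-teller)
  Statement is true → they ARE different → Grace is a Knave
Case 2: Carol is a Knave (liar)
  Statement is false → they are NOT different → Grace is a Knave
In both cases, Grace is a Knave.

Knave


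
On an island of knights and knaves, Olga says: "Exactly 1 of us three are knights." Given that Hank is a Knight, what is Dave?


Olga claims exactly 1 knights among Olga, Hank, Dave.
Given: Hank is a Knight.

Case 1: Olga is a Knight (tells truth)
  Then exactly 1 of the three are knights.
  Counting Olga, Hank: 2 knight(s) so far. Need -1 more → impossible.
Case 2: Olga is a Knave (lies)
  Then the count is NOT 1.
  If Dave = Knave, count = 1 = 1 → claim would be true, contradicts lie.
  If Dave = Knight, count = 2 ≠ 1 → lie confirmed ✓

Dave is a Knight.

Knight


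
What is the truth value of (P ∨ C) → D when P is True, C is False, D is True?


P = True, C = False, D = True
Step 1: P ∨ C = True OR False = True
Step 2: (True) → D: false only when antecedent=True and D=False.
Result: True

True


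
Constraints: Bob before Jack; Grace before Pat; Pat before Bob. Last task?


Constraints: Bob before Jack; Grace before Pat; Pat before Bob
The last task can have nothing scheduled after it, so it must never appear on the left of a 'before'.
Tasks appearing before some other task: Bob, Grace, Pat.
The only task not in that list is Jack → it is last.

Jack


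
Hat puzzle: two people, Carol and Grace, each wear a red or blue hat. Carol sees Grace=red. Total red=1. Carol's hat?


Total red = 1, Grace = red
Red accounted for: 1
Remaining for Carol: 0
Carol's hat is blue.

blue


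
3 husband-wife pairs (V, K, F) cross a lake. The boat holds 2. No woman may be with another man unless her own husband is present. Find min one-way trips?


Label couples V, K, F (H = husband, W = wife).
Counting alone: 6 people, the boat carries 2 and someone must bring it back, so each round trip nets at most +1 on the far side until the last crossing → at least 9 trips. The jealousy constraint makes 9 impossible; the shortest valid schedule has 11:
1. WV+WK →  (far: WV,WK; near: HV,HK,HF,WF)
2. WV ←       (far: WK; near: HV,HK,HF,WV,WF)
3. WV+WF →  (far: WV,WK,WF; near: HV,HK,HF)
4. WV ←       (far: WK,WF; near: HV,HK,HF,WV)
5. HK+HF →  (far: HK,WK,HF,WF; near: HV,WV)
6. HK+WK ←  (far: HF,WF; near: HV,WV,HK,WK)
7. HV+HK →  (far: HV,HK,HF,WF; near: WV,WK)
8. WF ←       (far: HV,HK,HF; near: WV,WK,WF)
9. WV+WK →  (far: HV,WV,HK,WK,HF; near: WF)
10. HF ←      (far: HV,WV,HK,WK; near: HF,WF)
11. HF+WF → (far: all six; near: empty)
In every state each wife is either with her husband or with no other man.
Minimum trips = 11

11


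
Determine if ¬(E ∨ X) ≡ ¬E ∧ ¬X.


Expression 1: ¬(E ∨ X)
Expression 2: ¬E ∧ ¬X
Truth table (E X | Expr1 Expr2):
  T T |   F     F
  T F |   F     F
  F T |   F     F
  F F |   T     T
All 4 rows agree, so the expressions are logically equivalent.

Yes


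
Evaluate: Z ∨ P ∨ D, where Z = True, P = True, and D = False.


Z = True, P = True, D = False
Step 1: Z ∨ P = True OR True = True
Step 2: True ∨ D = True OR False = True
OR is true when at least one operand is true.

True


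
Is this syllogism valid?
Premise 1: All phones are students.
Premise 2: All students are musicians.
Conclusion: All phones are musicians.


Premise 1: All phones are students.
Premise 2: All students are musicians.
Conclusion: All phones are musicians.
Barbara syllogism (AAA-1): All A are B, All B are C → All A are C.
Middle term (students) distributed in premise 2.

Valid


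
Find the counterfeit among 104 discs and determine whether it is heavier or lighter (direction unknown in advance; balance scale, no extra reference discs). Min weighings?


Let n = 104. 208 possibilities (n discs × lighter/heavier); each weighing has 3 outcomes.
Bound for k weighings: say the first weighing puts j discs on each pan. If it tips, the 2j weighed discs remain suspects (each with a known direction) and k-1 weighings give 3^(k-1) outcomes; 3^(k-1) is odd, so 2j ≤ 3^(k-1) - 1. If it balances, the n - 2j unweighed discs remain with direction unknown: 2(n - 2j) ≤ 3^(k-1) - 1 by the same parity argument. Adding, n ≤ (3^(k-1) - 1) + (3^(k-1) - 1)/2 = (3^k - 3)/2, and the classical three-group strategy achieves this (3 discs in 2 weighings, 12 in 3, 39 in 4, 120 in 5).
So we need the smallest k with (3^k - 3)/2 ≥ 104.
k = 4: (3^4 - 3)/2 = 39 < 104 ✗
k = 5: (3^5 - 3)/2 = 120 ≥ 104 ✓

5


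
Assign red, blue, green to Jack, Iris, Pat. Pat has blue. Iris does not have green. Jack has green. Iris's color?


From clues:
  Pat → blue
  Jack → green
By elimination, Iris gets the remaining.

red


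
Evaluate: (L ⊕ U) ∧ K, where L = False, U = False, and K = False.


L = False, U = False, K = False
Step 1: L ⊕ U = False XOR False = False
Step 2: False ∧ K = False AND False = False
XOR true when exactly one of L,U is true; then AND with K.

False


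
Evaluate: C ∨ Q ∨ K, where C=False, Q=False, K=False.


C = False, Q = False, K = False
Expression: C ∨ Q ∨ K
Step 1: C ∨ Q = False OR False = False
Step 2: (False) ∨ K = False OR False = False

False


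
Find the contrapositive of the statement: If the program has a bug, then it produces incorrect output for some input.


Original: If the program has a bug, then it produces incorrect output for some input
Contrapositive: If ¬Q, then ¬P
Negate Q: not (it produces incorrect output for some input)
Negate P: not (the program has a bug)

If not (it produces incorrect output for some input), then not (the program has a bug).


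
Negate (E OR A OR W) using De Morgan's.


De Morgan's law: ¬(P ∨ Q ∨ R) ≡ ¬P ∧ ¬Q ∧ ¬R
¬(E ∨ A ∨ W) = ¬E ∧ ¬A ∧ ¬W

¬E ∧ ¬A ∧ ¬W


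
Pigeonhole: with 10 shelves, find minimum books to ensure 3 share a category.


Pigeonhole: to guarantee k in one of n categories, need (k-1)×n + 1.
k = 3, n = 10
Minimum = (3-1) × 10 + 1 = 2 × 10 + 1

21


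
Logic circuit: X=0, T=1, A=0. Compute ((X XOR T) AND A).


X XOR T = 0^1 = 1
1 AND 0 = 0

0


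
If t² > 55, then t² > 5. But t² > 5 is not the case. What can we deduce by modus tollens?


Modus tollens: P → Q, ¬Q ⊢ ¬P
P: t² > 55
Q: t² > 5
We have P → Q and Q is false.
By modus tollens, P must be false.

It is not the case that t² > 55


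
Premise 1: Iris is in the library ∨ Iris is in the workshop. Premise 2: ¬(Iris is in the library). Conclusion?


Disjunctive syllogism: P ∨ Q, ¬P ⊢ Q
Disjunction: Iris is in the library ∨ Iris is in the workshop
We know it is not the case that Iris is in the library.
By disjunctive syllogism, the other disjunct must be true.

Iris is in the workshop


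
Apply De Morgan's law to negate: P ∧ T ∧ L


De Morgan's law: ¬(P ∧ Q ∧ R) ≡ ¬P ∨ ¬Q ∨ ¬R
¬(P ∧ T ∧ L) = ¬P ∨ ¬T ∨ ¬L

¬P ∨ ¬T ∨ ¬L


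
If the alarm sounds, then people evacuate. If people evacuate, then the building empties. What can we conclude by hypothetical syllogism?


Hypothetical syllogism: P → Q, Q → R ⊢ P → R
Premise 1: the alarm sounds → people evacuate
Premise 2: people evacuate → the building empties
Chain the implications: the middle term (people evacuate) links the two.
Conclusion: If the alarm sounds, then the building empties.

If the alarm sounds, then the building empties.


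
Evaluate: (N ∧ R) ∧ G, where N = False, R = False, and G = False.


N = False, R = False, G = False
Step 1: N ∧ R = False AND False = False
Step 2: False ∧ G = False AND False = False
AND is true only when ALL operands are true.

False


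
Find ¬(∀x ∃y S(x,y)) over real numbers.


Original: ∀x ∃y S(x,y)
Rule: ¬∀→∃, ¬∃→∀, negate predicate.
Negation: ∃x ∀y ¬S(x,y)

∃x ∀y ¬S(x,y)


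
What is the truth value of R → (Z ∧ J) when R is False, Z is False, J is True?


R = False, Z = False, J = True
Step 1: Z ∧ J = False AND True = False
Step 2: R → (False): false only when R=True and consequent=False.
Result: True

True


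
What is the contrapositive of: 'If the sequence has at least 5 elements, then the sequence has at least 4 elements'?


Original: If the sequence has at least 5 elements, then the sequence has at least 4 elements
Contrapositive: If ¬Q, then ¬P
Negate Q: not (the sequence has at least 4 elements)
Negate P: not (the sequence has at least 5 elements)

If not (the sequence has at least 4 elements), then not (the sequence has at least 5 elements).


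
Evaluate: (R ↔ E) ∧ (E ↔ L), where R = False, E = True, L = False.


R = False, E = True, L = False
Step 1: R ↔ E is true when R and E have the same value. Result: False
Step 2: E ↔ L is true when E and L have the same value. Result: False
Step 3: False ∧ False = False

False


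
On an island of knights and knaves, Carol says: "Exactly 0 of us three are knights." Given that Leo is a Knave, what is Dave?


Carol claims exactly 0 knights among Carol, Leo, Dave.
Given: Leo is a Knave.

Case 1: Carol is a Knight (tells truth)
  Then exactly 0 of the three are knights.
  Counting Carol, Leo: 1 knight(s) so far. Need -1 more → impossible.
Case 2: Carol is a Knave (lies)
  Then the count is NOT 0.
  If Dave = Knave, count = 0 = 0 → claim would be true, contradicts lie.
  If Dave = Knight, count = 1 ≠ 0 → lie confirmed ✓

Dave is a Knight.

Knight


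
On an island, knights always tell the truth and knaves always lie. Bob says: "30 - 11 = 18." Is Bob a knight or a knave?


Statement: "30 - 11 = 18."
Actual: 30 - 11 = 19
Claimed: 18
Statement is FALSE → Bob lies → Knave

Knave


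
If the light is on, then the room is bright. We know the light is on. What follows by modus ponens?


Modus ponens: P → Q, P ⊢ Q
P: the light is on
Q: the room is bright
We have P → Q and P is true.
By modus ponens, Q must be true.

The room is bright


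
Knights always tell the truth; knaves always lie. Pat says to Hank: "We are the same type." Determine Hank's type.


Pat says: "We are the same type."
Case 1: Pat is a Knight (truth-teller)
  Statement is true → they ARE the same → Hank is also a Knight
Case 2: Pat is a Knave (liar)
  Statement is false → they are NOT the same → Hank is a Knight
In both cases, Hank is a Knight.

Knight


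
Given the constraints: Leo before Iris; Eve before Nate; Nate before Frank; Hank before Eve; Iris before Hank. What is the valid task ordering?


Constraints: Leo before Iris; Eve before Nate; Nate before Frank; Hank before Eve; Iris before Hank
Method: repeatedly schedule the remaining task that has no remaining task required before it.
  Step 1: remaining {Leo, Nate, Frank, Iris, Eve, Hank}; every task except Leo still has a predecessor pending → schedule Leo.
  Step 2: remaining {Nate, Frank, Iris, Eve, Hank}; every task except Iris still has a predecessor pending → schedule Iris.
  Step 3: remaining {Nate, Frank, Eve, Hank}; every task except Hank still has a predecessor pending → schedule Hank.
  Step 4: remaining {Nate, Frank, Eve}; every task except Eve still has a predecessor pending → schedule Eve.
  Step 5: remaining {Nate, Frank}; every task except Nate still has a predecessor pending → schedule Nate.
  Step 6: only Frank remains → schedule Frank.
Resulting order:

Leo → Iris → Hank → Eve → Nate → Frank


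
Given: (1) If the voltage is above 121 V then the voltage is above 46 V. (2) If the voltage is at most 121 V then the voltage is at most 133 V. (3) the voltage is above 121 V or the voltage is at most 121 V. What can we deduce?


Constructive dilemma: (P → Q) ∧ (R → S), P ∨ R ⊢ Q ∨ S
Premise 1: the voltage is above 121 V → the voltage is above 46 V
Premise 2: the voltage is at most 121 V → the voltage is at most 133 V
Premise 3: the voltage is above 121 V ∨ the voltage is at most 121 V
Case 1: Assuming the voltage is above 121 V, then by Premise 1, the voltage is above 46 V.
Case 2: Assuming the voltage is at most 121 V, then by Premise 2, the voltage is at most 133 V.
Since one of the voltage is above 121 V or the voltage is at most 121 V must hold, we get the voltage is above 46 V or the voltage is at most 133 V.

The voltage is above 46 V or the voltage is at most 133 V.


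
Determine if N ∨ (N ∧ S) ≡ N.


Expression 1: N ∨ (N ∧ S)
Expression 2: N
Truth table (N S | Expr1 Expr2):
  T T |   T     T
  T F |   T     T
  F T |   F     F
  F F |   F     F
All 4 rows agree, so the expressions are logically equivalent.

Yes


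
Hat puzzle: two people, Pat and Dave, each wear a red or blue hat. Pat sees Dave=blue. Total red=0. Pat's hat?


Total red = 0, Dave = blue
Red accounted for: 0
Remaining for Pat: 0
Pat's hat is blue.

blue


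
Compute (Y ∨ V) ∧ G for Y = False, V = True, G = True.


Y = False, V = True, G = True
Step 1: Y ∨ V = False OR True = True
Step 2: True ∧ G = True AND True = True
OR is true when at least one operand is true; AND requires both.

True


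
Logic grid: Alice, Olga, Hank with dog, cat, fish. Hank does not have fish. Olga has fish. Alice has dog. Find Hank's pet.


From clues:
  Alice → dog
  Olga → fish
By elimination, Hank gets the remaining.

cat


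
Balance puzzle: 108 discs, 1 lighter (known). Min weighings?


Each weighing has 3 outcomes (left heavy / balance / right heavy), so k weighings distinguish at most 3^k cases; splitting into three near-equal groups achieves this.
Need 3^k ≥ 108: 3^4 = 81 < 108 ≤ 3^5 = 243
k = ⌈log₃(108)⌉ = 5

5


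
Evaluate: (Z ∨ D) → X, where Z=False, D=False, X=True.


Z = False, D = False, X = True
Expression: (Z ∨ D) → X
Step 1: Z ∨ D = False OR False = False
Step 2: (False) → X = False → True (false only if antecedent True and consequent False) = True

True


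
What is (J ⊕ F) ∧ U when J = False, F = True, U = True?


J = False, F = True, U = True
Step 1: J ⊕ F = False XOR True = True
Step 2: True ∧ U = True AND True = True
XOR true when exactly one of J,F is true; then AND with U.

True


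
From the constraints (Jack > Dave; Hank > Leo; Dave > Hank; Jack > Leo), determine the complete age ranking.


Constraints: Jack > Dave; Hank > Leo; Dave > Hank; Jack > Leo
Method: at each step, the next-highest is the one remaining person who never appears on the smaller side of a constraint between remaining people.
  Step 1: remaining {Hank, Leo, Jack, Dave}; on the smaller side: {Hank, Leo, Dave} → Jack is next (Jack > Dave; Jack > Leo).
  Step 2: remaining {Hank, Leo, Dave}; on the smaller side: {Hank, Leo} → Dave is next (Dave > Hank).
  Step 3: remaining {Hank, Leo}; on the smaller side: {Leo} → Hank is next (Hank > Leo).
  Step 4: only Leo remains → lowest.
Final ranking (highest to lowest):

Jack > Dave > Hank > Leo


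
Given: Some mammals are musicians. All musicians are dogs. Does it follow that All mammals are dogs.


Premise 1: Some mammals are musicians.
Premise 2: All musicians are dogs.
Conclusion: All mammals are dogs.
Fallacy: illicit minor. The minor term (mammals) is distributed in the conclusion ('All mammals ...') but undistributed in its premise ('Some mammals are musicians' doesn't cover all mammals).
Only 'Some mammals are dogs' follows, not 'All'.

Invalid


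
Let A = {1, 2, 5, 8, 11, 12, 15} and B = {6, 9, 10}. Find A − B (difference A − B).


A = {1, 2, 5, 8, 11, 12, 15}
B = {6, 9, 10}
Operation: difference A − B
In A but not B: 1, 2, 5, 8, 11, 12, 15

{1, 2, 5, 8, 11, 12, 15}


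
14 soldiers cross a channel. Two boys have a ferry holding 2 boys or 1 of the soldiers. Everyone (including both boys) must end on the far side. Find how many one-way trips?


Per crossing of one of the soldiers: boys→, one←, one of the soldiers→, one← = 4 trips
14 × 4 = 56, + 1 final boys→ = 57
Minimum trips = 57

57


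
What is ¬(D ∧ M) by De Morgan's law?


De Morgan's law: ¬(P ∧ Q) ≡ ¬P ∨ ¬Q
¬(D ∧ M) = ¬D ∨ ¬M

¬D ∨ ¬M


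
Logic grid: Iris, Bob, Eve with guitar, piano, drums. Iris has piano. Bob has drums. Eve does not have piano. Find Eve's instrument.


From clues:
  Iris → piano
  Bob → drums
By elimination, Eve gets the remaining.

guitar


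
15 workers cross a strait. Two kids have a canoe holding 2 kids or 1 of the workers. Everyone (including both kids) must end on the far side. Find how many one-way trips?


Per crossing of one of the workers: kids→, one←, one of the workers→, one← = 4 trips
15 × 4 = 60, + 1 final kids→ = 61
Minimum trips = 61

61


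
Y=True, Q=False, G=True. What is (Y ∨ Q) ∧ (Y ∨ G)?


Y = True, Q = False, G = True
Expression: (Y ∨ Q) ∧ (Y ∨ G)
Step 1: Y ∨ Q = True OR False = True
Step 2: Y ∨ G = True OR True = True
Step 3: (True) ∧ (True) = True AND True = True

True


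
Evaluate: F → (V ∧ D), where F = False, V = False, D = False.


F = False, V = False, D = False
Step 1: V ∧ D = False AND False = False
Step 2: F → (False): false only when F=True and consequent=False.
Result: True

True


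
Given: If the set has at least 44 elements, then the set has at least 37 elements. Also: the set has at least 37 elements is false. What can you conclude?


Modus tollens: P → Q, ¬Q ⊢ ¬P
P: the set has at least 44 elements
Q: the set has at least 37 elements
We have P → Q and Q is false.
By modus tollens, P must be false.

It is not the case that the set has at least 44 elements


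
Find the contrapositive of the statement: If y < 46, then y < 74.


Original: If y < 46, then y < 74
Contrapositive: If ¬Q, then ¬P
Negate Q: not (y < 74)
Negate P: not (y < 46)

If not (y < 74), then not (y < 46).


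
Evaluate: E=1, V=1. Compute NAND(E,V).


E AND V = 1
NOT(1) = 0

0


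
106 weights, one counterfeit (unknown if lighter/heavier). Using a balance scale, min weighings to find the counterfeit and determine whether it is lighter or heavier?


Let n = 106. 212 possibilities (n weights × lighter/heavier); each weighing has 3 outcomes.
Bound for k weighings: say the first weighing puts j weights on each pan. If it tips, the 2j weighed weights remain suspects (each with a known direction) and k-1 weighings give 3^(k-1) outcomes; 3^(k-1) is odd, so 2j ≤ 3^(k-1) - 1. If it balances, the n - 2j unweighed weights remain with direction unknown: 2(n - 2j) ≤ 3^(k-1) - 1 by the same parity argument. Adding, n ≤ (3^(k-1) - 1) + (3^(k-1) - 1)/2 = (3^k - 3)/2, and the classical three-group strategy achieves this (3 weights in 2 weighings, 12 in 3, 39 in 4, 120 in 5).
So we need the smallest k with (3^k - 3)/2 ≥ 106.
k = 4: (3^4 - 3)/2 = 39 < 106 ✗
k = 5: (3^5 - 3)/2 = 120 ≥ 106 ✓

5


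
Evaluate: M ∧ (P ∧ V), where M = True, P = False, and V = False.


M = True, P = False, V = False
Step 1: P ∧ V = False AND False = False
Step 2: M ∧ False = True AND False = False
AND is true only when ALL operands are true.

False


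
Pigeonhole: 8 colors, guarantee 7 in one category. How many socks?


Pigeonhole: to guarantee k in one of n categories, need (k-1)×n + 1.
k = 7, n = 8
Minimum = (7-1) × 8 + 1 = 6 × 8 + 1

49


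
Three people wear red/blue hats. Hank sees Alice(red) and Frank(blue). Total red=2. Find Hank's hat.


Total red = 2, seen red = 1
Own red = 2 - 1 = 1
Hank's hat is red.

red


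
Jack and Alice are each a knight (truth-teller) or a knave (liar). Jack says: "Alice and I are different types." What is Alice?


Jack says: "Alice and I are different types."
Case 1: Jack is a Knight (truth-teller)
  Statement is true → they ARE different → Alice is a Knave
Case 2: Jack is a Knave (liar)
  Statement is false → they are NOT different → Alice is a Knave
In both cases, Alice is a Knave.

Knave


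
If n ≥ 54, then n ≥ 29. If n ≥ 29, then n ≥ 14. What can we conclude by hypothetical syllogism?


Hypothetical syllogism: P → Q, Q → R ⊢ P → R
Premise 1: n ≥ 54 → n ≥ 29
Premise 2: n ≥ 29 → n ≥ 14
Chain the implications: the middle term (n ≥ 29) links the two.
Conclusion: If n ≥ 54, then n ≥ 14.

If n ≥ 54, then n ≥ 14.


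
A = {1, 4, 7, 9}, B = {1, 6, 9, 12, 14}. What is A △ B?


A = {1, 4, 7, 9}
B = {1, 6, 9, 12, 14}
Operation: symmetric difference
In A only: [4, 7], in B only: [6, 12, 14]

{4, 6, 7, 12, 14}


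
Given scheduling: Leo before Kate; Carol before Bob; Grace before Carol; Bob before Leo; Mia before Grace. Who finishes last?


Constraints: Leo before Kate; Carol before Bob; Grace before Carol; Bob before Leo; Mia before Grace
The last task can have nothing scheduled after it, so it must never appear on the left of a 'before'.
Tasks appearing before some other task: Leo, Carol, Grace, Bob, Mia.
The only task not in that list is Kate → it is last.

Kate


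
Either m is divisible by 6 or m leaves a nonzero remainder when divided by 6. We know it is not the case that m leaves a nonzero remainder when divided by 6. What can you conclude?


Disjunctive syllogism: P ∨ Q, ¬P ⊢ Q
Disjunction: m is divisible by 6 ∨ m leaves a nonzero remainder when divided by 6
We know it is not the case that m leaves a nonzero remainder when divided by 6.
By disjunctive syllogism, the other disjunct must be true.

m is divisible by 6


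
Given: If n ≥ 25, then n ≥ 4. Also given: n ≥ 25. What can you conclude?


Modus ponens: P → Q, P ⊢ Q
P: n ≥ 25
Q: n ≥ 4
We have P → Q and P is true.
By modus ponens, Q must be true.

n ≥ 4


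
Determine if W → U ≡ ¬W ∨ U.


Expression 1: W → U
Expression 2: ¬W ∨ U
Truth table (W U | Expr1 Expr2):
  T T |   T     T
  T F |   F     F
  F T |   T     T
  F F |   T     T
All 4 rows agree, so the expressions are logically equivalent.

Yes


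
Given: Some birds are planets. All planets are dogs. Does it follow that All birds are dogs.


Premise 1: Some birds are planets.
Premise 2: All planets are dogs.
Conclusion: All birds are dogs.
Fallacy: illicit minor. The minor term (birds) is distributed in the conclusion ('All birds ...') but undistributed in its premise ('Some birds are planets' doesn't cover all birds).
Only 'Some birds are dogs' follows, not 'All'.

Invalid


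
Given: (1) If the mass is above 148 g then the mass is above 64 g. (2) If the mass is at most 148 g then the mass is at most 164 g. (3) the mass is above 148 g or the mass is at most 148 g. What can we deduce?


Constructive dilemma: (P → Q) ∧ (R → S), P ∨ R ⊢ Q ∨ S
Premise 1: the mass is above 148 g → the mass is above 64 g
Premise 2: the mass is at most 148 g → the mass is at most 164 g
Premise 3: the mass is above 148 g ∨ the mass is at most 148 g
Case 1: Assuming the mass is above 148 g, then by Premise 1, the mass is above 64 g.
Case 2: Assuming the mass is at most 148 g, then by Premise 2, the mass is at most 164 g.
Since one of the mass is above 148 g or the mass is at most 148 g must hold, we get the mass is above 64 g or the mass is at most 164 g.

The mass is above 64 g or the mass is at most 164 g.


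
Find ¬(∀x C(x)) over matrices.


Original: ∀x C(x)
Rule: ¬∀→∃, ¬∃→∀, negate predicate.
Negation: ∃x ¬C(x)

∃x ¬C(x)


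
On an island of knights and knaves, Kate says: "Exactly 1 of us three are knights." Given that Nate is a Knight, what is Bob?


Kate claims exactly 1 knights among Kate, Nate, Bob.
Given: Nate is a Knight.

Case 1: Kate is a Knight (tells truth)
  Then exactly 1 of the three are knights.
  Counting Kate, Nate: 2 knight(s) so far. Need -1 more → impossible.
Case 2: Kate is a Knave (lies)
  Then the count is NOT 1.
  If Bob = Knave, count = 1 = 1 → claim would be true, contradicts lie.
  If Bob = Knight, count = 2 ≠ 1 → lie confirmed ✓

Bob is a Knight.

Knight


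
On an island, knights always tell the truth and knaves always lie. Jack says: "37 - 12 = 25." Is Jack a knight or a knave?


Statement: "37 - 12 = 25."
Actual: 37 - 12 = 25
Claimed: 25
Statement is TRUE → Jack tells the truth → Knight

Knight


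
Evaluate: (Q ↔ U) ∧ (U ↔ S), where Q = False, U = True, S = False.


Q = False, U = True, S = False
Step 1: Q ↔ U is true when Q and U have the same value. Result: False
Step 2: U ↔ S is true when U and S have the same value. Result: False
Step 3: False ∧ False = False

False


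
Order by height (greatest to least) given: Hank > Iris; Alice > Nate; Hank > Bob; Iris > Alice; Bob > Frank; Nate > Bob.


Constraints: Hank > Iris; Alice > Nate; Hank > Bob; Iris > Alice; Bob > Frank; Nate > Bob
Method: at each step, the next-highest is the one remaining person who never appears on the smaller side of a constraint between remaining people.
  Step 1: remaining {Bob, Alice, Frank, Nate, Iris, Hank}; on the smaller side: {Bob, Alice, Frank, Nate, Iris} → Hank is next (Hank > Iris; Hank > Bob).
  Step 2: remaining {Bob, Alice, Frank, Nate, Iris}; on the smaller side: {Bob, Alice, Frank, Nate} → Iris is next (Iris > Alice).
  Step 3: remaining {Bob, Alice, Frank, Nate}; on the smaller side: {Bob, Frank, Nate} → Alice is next (Alice > Nate).
  Step 4: remaining {Bob, Frank, Nate}; on the smaller side: {Bob, Frank} → Nate is next (Nate > Bob).
  Step 5: remaining {Bob, Frank}; on the smaller side: {Frank} → Bob is next (Bob > Frank).
  Step 6: only Frank remains → lowest.
Final ranking (highest to lowest):

Hank > Iris > Alice > Nate > Bob > Frank


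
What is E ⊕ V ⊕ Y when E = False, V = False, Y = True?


E = False, V = False, Y = True
Step 1: E ⊕ V = False XOR False = False
Step 2: False ⊕ Y = False XOR True = True
XOR is true when an odd number of operands are true.

True


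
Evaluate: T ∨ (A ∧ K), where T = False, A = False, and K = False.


T = False, A = False, K = False
Step 1: A ∧ K = False AND False = False
Step 2: T ∨ False = False OR False = False
AND evaluated first (higher precedence); then OR applied.

False


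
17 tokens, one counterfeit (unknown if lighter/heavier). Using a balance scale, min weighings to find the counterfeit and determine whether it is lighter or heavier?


Let n = 17. 34 possibilities (n tokens × lighter/heavier); each weighing has 3 outcomes.
Bound for k weighings: say the first weighing puts j tokens on each pan. If it tips, the 2j weighed tokens remain suspects (each with a known direction) and k-1 weighings give 3^(k-1) outcomes; 3^(k-1) is odd, so 2j ≤ 3^(k-1) - 1. If it balances, the n - 2j unweighed tokens remain with direction unknown: 2(n - 2j) ≤ 3^(k-1) - 1 by the same parity argument. Adding, n ≤ (3^(k-1) - 1) + (3^(k-1) - 1)/2 = (3^k - 3)/2, and the classical three-group strategy achieves this (3 tokens in 2 weighings, 12 in 3, 39 in 4, 120 in 5).
So we need the smallest k with (3^k - 3)/2 ≥ 17.
k = 3: (3^3 - 3)/2 = 12 < 17 ✗
k = 4: (3^4 - 3)/2 = 39 ≥ 17 ✓

4


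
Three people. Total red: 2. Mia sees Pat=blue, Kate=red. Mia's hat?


Total red = 2, seen red = 1
Own red = 2 - 1 = 1
Mia's hat is red.

red


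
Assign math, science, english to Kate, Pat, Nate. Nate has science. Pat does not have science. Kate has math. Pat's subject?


From clues:
  Nate → science
  Kate → math
By elimination, Pat gets the remaining.

english


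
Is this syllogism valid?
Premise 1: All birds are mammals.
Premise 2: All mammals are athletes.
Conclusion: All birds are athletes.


Premise 1: All birds are mammals.
Premise 2: All mammals are athletes.
Conclusion: All birds are athletes.
Barbara syllogism (AAA-1): All A are B, All B are C → All A are C.
Middle term (mammals) distributed in premise 2.

Valid


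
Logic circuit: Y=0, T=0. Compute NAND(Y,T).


Y AND T = 0
NOT(0) = 1

1


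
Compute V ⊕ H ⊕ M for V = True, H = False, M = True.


V = True, H = False, M = True
Step 1: V ⊕ H = True XOR False = True
Step 2: True ⊕ M = True XOR True = False
XOR is true when an odd number of operands are true.

False


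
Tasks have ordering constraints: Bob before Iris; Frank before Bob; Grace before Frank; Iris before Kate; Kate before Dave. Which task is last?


Constraints: Bob before Iris; Frank before Bob; Grace before Frank; Iris before Kate; Kate before Dave
The last task can have nothing scheduled after it, so it must never appear on the left of a 'before'.
Tasks appearing before some other task: Bob, Frank, Grace, Iris, Kate.
The only task not in that list is Dave → it is last.

Dave


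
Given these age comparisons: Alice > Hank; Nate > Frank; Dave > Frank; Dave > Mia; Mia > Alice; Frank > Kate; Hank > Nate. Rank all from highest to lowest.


Constraints: Alice > Hank; Nate > Frank; Dave > Frank; Dave > Mia; Mia > Alice; Frank > Kate; Hank > Nate
Method: at each step, the next-highest is the one remaining person who never appears on the smaller side of a constraint between remaining people.
  Step 1: remaining {Hank, Alice, Dave, Nate, Kate, Mia, Frank}; on the smaller side: {Hank, Alice, Nate, Kate, Mia, Frank} → Dave is next (Dave > Frank; Dave > Mia).
  Step 2: remaining {Hank, Alice, Nate, Kate, Mia, Frank}; on the smaller side: {Hank, Alice, Nate, Kate, Frank} → Mia is next (Mia > Alice).
  Step 3: remaining {Hank, Alice, Nate, Kate, Frank}; on the smaller side: {Hank, Nate, Kate, Frank} → Alice is next (Alice > Hank).
  Step 4: remaining {Hank, Nate, Kate, Frank}; on the smaller side: {Nate, Kate, Frank} → Hank is next (Hank > Nate).
  Step 5: remaining {Nate, Kate, Frank}; on the smaller side: {Kate, Frank} → Nate is next (Nate > Frank).
  Step 6: remaining {Kate, Frank}; on the smaller side: {Kate} → Frank is next (Frank > Kate).
  Step 7: only Kate remains → lowest.
Final ranking (highest to lowest):

Dave > Mia > Alice > Hank > Nate > Frank > Kate
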